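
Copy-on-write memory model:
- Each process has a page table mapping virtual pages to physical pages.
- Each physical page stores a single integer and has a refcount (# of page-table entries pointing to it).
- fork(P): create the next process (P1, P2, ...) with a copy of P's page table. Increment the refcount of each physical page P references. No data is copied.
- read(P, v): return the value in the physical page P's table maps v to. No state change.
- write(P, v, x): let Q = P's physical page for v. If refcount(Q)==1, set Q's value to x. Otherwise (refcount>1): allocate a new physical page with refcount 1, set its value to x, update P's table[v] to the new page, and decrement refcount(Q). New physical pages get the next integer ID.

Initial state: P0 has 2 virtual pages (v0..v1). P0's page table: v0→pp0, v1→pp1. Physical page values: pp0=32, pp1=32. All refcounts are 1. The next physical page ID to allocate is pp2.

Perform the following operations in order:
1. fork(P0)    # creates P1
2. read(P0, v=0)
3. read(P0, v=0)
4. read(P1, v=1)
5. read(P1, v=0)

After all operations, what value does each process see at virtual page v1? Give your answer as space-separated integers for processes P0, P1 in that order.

Op 1: fork(P0) -> P1. 2 ppages; refcounts: pp0:2 pp1:2
Op 2: read(P0, v0) -> 32. No state change.
Op 3: read(P0, v0) -> 32. No state change.
Op 4: read(P1, v1) -> 32. No state change.
Op 5: read(P1, v0) -> 32. No state change.
P0: v1 -> pp1 = 32
P1: v1 -> pp1 = 32

Answer: 32 32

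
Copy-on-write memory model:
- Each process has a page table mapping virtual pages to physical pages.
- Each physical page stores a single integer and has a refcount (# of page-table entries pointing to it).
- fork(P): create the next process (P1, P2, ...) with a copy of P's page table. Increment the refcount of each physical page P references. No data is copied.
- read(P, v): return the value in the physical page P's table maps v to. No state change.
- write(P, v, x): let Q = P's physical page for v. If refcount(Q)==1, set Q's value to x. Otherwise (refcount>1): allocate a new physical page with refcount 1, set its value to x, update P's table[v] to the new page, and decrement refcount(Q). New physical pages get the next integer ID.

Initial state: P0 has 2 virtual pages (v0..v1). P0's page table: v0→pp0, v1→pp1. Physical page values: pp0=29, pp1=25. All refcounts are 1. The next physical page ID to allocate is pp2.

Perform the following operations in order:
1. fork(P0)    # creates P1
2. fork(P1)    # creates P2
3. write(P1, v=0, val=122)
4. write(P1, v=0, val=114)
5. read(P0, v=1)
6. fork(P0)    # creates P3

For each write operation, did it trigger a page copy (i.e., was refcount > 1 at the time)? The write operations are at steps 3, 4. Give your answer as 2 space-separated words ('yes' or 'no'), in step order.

Op 1: fork(P0) -> P1. 2 ppages; refcounts: pp0:2 pp1:2
Op 2: fork(P1) -> P2. 2 ppages; refcounts: pp0:3 pp1:3
Op 3: write(P1, v0, 122). refcount(pp0)=3>1 -> COPY to pp2. 3 ppages; refcounts: pp0:2 pp1:3 pp2:1
Op 4: write(P1, v0, 114). refcount(pp2)=1 -> write in place. 3 ppages; refcounts: pp0:2 pp1:3 pp2:1
Op 5: read(P0, v1) -> 25. No state change.
Op 6: fork(P0) -> P3. 3 ppages; refcounts: pp0:3 pp1:4 pp2:1

yes no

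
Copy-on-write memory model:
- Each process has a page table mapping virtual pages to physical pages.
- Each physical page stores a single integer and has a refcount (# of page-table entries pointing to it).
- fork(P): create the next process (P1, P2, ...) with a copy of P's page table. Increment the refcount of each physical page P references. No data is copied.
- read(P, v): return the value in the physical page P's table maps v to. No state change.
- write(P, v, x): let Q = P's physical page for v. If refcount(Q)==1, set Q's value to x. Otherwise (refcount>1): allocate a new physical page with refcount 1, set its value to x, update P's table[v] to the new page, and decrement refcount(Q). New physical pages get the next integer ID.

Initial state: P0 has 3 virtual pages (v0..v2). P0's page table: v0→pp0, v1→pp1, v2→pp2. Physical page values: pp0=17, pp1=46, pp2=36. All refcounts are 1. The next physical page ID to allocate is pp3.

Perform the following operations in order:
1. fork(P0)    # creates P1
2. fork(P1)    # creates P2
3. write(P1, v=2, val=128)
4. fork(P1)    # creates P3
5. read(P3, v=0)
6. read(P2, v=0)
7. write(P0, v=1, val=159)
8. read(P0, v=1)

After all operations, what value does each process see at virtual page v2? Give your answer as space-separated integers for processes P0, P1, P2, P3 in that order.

Op 1: fork(P0) -> P1. 3 ppages; refcounts: pp0:2 pp1:2 pp2:2
Op 2: fork(P1) -> P2. 3 ppages; refcounts: pp0:3 pp1:3 pp2:3
Op 3: write(P1, v2, 128). refcount(pp2)=3>1 -> COPY to pp3. 4 ppages; refcounts: pp0:3 pp1:3 pp2:2 pp3:1
Op 4: fork(P1) -> P3. 4 ppages; refcounts: pp0:4 pp1:4 pp2:2 pp3:2
Op 5: read(P3, v0) -> 17. No state change.
Op 6: read(P2, v0) -> 17. No state change.
Op 7: write(P0, v1, 159). refcount(pp1)=4>1 -> COPY to pp4. 5 ppages; refcounts: pp0:4 pp1:3 pp2:2 pp3:2 pp4:1
Op 8: read(P0, v1) -> 159. No state change.
P0: v2 -> pp2 = 36
P1: v2 -> pp3 = 128
P2: v2 -> pp2 = 36
P3: v2 -> pp3 = 128

Answer: 36 128 36 128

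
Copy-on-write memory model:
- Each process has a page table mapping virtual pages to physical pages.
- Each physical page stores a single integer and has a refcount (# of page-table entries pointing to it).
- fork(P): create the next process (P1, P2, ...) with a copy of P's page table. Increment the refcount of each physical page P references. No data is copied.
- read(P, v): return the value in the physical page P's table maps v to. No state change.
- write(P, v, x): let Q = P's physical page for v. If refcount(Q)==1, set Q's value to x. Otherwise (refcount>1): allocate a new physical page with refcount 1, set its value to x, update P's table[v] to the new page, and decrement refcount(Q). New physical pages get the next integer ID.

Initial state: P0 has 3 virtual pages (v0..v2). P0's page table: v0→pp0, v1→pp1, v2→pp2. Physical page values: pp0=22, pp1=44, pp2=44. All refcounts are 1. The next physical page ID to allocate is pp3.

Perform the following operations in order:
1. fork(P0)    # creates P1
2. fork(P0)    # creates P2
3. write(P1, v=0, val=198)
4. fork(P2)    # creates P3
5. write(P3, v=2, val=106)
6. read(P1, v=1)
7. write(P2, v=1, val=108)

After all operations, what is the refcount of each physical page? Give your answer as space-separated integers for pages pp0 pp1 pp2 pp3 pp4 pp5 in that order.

Op 1: fork(P0) -> P1. 3 ppages; refcounts: pp0:2 pp1:2 pp2:2
Op 2: fork(P0) -> P2. 3 ppages; refcounts: pp0:3 pp1:3 pp2:3
Op 3: write(P1, v0, 198). refcount(pp0)=3>1 -> COPY to pp3. 4 ppages; refcounts: pp0:2 pp1:3 pp2:3 pp3:1
Op 4: fork(P2) -> P3. 4 ppages; refcounts: pp0:3 pp1:4 pp2:4 pp3:1
Op 5: write(P3, v2, 106). refcount(pp2)=4>1 -> COPY to pp4. 5 ppages; refcounts: pp0:3 pp1:4 pp2:3 pp3:1 pp4:1
Op 6: read(P1, v1) -> 44. No state change.
Op 7: write(P2, v1, 108). refcount(pp1)=4>1 -> COPY to pp5. 6 ppages; refcounts: pp0:3 pp1:3 pp2:3 pp3:1 pp4:1 pp5:1

Answer: 3 3 3 1 1 1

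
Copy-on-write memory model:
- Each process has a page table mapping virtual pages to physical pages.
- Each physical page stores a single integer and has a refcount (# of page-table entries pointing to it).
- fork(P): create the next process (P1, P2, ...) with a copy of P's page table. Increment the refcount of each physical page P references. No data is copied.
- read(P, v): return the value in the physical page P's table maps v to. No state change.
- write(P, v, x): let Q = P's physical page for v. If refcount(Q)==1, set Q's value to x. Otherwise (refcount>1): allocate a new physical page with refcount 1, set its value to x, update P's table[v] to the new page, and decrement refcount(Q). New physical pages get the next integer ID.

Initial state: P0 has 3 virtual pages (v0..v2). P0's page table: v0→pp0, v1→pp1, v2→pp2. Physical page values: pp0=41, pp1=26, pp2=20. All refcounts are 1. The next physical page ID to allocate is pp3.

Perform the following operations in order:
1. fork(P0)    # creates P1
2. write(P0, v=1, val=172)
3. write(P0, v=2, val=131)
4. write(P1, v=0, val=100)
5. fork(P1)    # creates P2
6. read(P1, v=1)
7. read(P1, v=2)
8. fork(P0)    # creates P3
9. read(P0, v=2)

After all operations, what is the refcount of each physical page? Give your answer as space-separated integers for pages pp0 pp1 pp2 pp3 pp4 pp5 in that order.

Answer: 2 2 2 2 2 2

Derivation:
Op 1: fork(P0) -> P1. 3 ppages; refcounts: pp0:2 pp1:2 pp2:2
Op 2: write(P0, v1, 172). refcount(pp1)=2>1 -> COPY to pp3. 4 ppages; refcounts: pp0:2 pp1:1 pp2:2 pp3:1
Op 3: write(P0, v2, 131). refcount(pp2)=2>1 -> COPY to pp4. 5 ppages; refcounts: pp0:2 pp1:1 pp2:1 pp3:1 pp4:1
Op 4: write(P1, v0, 100). refcount(pp0)=2>1 -> COPY to pp5. 6 ppages; refcounts: pp0:1 pp1:1 pp2:1 pp3:1 pp4:1 pp5:1
Op 5: fork(P1) -> P2. 6 ppages; refcounts: pp0:1 pp1:2 pp2:2 pp3:1 pp4:1 pp5:2
Op 6: read(P1, v1) -> 26. No state change.
Op 7: read(P1, v2) -> 20. No state change.
Op 8: fork(P0) -> P3. 6 ppages; refcounts: pp0:2 pp1:2 pp2:2 pp3:2 pp4:2 pp5:2
Op 9: read(P0, v2) -> 131. No state change.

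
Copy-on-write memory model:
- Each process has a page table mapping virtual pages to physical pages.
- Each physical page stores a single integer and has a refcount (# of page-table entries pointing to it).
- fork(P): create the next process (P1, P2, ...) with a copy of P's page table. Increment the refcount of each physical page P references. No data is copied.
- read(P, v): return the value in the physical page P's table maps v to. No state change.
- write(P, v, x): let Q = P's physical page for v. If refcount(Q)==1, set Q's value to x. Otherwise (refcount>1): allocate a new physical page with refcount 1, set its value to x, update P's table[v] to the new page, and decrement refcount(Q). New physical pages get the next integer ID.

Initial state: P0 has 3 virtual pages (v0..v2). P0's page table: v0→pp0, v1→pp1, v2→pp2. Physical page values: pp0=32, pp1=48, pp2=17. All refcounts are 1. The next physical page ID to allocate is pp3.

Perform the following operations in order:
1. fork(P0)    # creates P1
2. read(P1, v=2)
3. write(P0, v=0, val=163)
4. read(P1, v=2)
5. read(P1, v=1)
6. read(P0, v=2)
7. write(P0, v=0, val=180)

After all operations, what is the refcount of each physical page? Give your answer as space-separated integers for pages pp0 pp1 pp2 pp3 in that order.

Op 1: fork(P0) -> P1. 3 ppages; refcounts: pp0:2 pp1:2 pp2:2
Op 2: read(P1, v2) -> 17. No state change.
Op 3: write(P0, v0, 163). refcount(pp0)=2>1 -> COPY to pp3. 4 ppages; refcounts: pp0:1 pp1:2 pp2:2 pp3:1
Op 4: read(P1, v2) -> 17. No state change.
Op 5: read(P1, v1) -> 48. No state change.
Op 6: read(P0, v2) -> 17. No state change.
Op 7: write(P0, v0, 180). refcount(pp3)=1 -> write in place. 4 ppages; refcounts: pp0:1 pp1:2 pp2:2 pp3:1

Answer: 1 2 2 1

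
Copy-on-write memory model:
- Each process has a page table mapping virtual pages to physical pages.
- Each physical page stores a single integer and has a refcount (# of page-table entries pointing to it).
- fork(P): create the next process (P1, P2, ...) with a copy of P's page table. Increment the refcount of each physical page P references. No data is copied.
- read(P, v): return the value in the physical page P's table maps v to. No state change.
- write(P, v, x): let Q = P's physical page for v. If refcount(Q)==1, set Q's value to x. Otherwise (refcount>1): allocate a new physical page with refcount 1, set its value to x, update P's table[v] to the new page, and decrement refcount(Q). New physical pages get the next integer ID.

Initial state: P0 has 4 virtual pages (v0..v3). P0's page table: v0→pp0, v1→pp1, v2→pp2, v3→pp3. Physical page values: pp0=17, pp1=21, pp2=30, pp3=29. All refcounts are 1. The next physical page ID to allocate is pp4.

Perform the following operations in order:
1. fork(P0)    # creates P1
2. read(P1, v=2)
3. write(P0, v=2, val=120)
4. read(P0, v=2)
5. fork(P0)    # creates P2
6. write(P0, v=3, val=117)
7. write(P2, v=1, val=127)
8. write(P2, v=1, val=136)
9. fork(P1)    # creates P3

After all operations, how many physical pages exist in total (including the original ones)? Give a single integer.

Answer: 7

Derivation:
Op 1: fork(P0) -> P1. 4 ppages; refcounts: pp0:2 pp1:2 pp2:2 pp3:2
Op 2: read(P1, v2) -> 30. No state change.
Op 3: write(P0, v2, 120). refcount(pp2)=2>1 -> COPY to pp4. 5 ppages; refcounts: pp0:2 pp1:2 pp2:1 pp3:2 pp4:1
Op 4: read(P0, v2) -> 120. No state change.
Op 5: fork(P0) -> P2. 5 ppages; refcounts: pp0:3 pp1:3 pp2:1 pp3:3 pp4:2
Op 6: write(P0, v3, 117). refcount(pp3)=3>1 -> COPY to pp5. 6 ppages; refcounts: pp0:3 pp1:3 pp2:1 pp3:2 pp4:2 pp5:1
Op 7: write(P2, v1, 127). refcount(pp1)=3>1 -> COPY to pp6. 7 ppages; refcounts: pp0:3 pp1:2 pp2:1 pp3:2 pp4:2 pp5:1 pp6:1
Op 8: write(P2, v1, 136). refcount(pp6)=1 -> write in place. 7 ppages; refcounts: pp0:3 pp1:2 pp2:1 pp3:2 pp4:2 pp5:1 pp6:1
Op 9: fork(P1) -> P3. 7 ppages; refcounts: pp0:4 pp1:3 pp2:2 pp3:3 pp4:2 pp5:1 pp6:1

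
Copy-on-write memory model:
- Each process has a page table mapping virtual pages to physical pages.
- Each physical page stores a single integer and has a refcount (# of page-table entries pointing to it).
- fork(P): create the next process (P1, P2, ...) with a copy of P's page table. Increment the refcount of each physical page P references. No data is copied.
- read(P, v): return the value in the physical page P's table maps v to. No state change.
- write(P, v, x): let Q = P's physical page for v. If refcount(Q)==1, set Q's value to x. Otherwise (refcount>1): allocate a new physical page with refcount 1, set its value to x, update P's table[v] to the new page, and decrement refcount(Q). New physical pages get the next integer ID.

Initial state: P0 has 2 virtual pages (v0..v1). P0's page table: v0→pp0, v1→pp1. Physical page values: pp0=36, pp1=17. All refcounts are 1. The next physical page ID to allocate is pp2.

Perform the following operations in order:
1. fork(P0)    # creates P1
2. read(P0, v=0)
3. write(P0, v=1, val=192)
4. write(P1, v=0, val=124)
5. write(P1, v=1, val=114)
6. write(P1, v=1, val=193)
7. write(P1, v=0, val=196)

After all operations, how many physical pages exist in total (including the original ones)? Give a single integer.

Answer: 4

Derivation:
Op 1: fork(P0) -> P1. 2 ppages; refcounts: pp0:2 pp1:2
Op 2: read(P0, v0) -> 36. No state change.
Op 3: write(P0, v1, 192). refcount(pp1)=2>1 -> COPY to pp2. 3 ppages; refcounts: pp0:2 pp1:1 pp2:1
Op 4: write(P1, v0, 124). refcount(pp0)=2>1 -> COPY to pp3. 4 ppages; refcounts: pp0:1 pp1:1 pp2:1 pp3:1
Op 5: write(P1, v1, 114). refcount(pp1)=1 -> write in place. 4 ppages; refcounts: pp0:1 pp1:1 pp2:1 pp3:1
Op 6: write(P1, v1, 193). refcount(pp1)=1 -> write in place. 4 ppages; refcounts: pp0:1 pp1:1 pp2:1 pp3:1
Op 7: write(P1, v0, 196). refcount(pp3)=1 -> write in place. 4 ppages; refcounts: pp0:1 pp1:1 pp2:1 pp3:1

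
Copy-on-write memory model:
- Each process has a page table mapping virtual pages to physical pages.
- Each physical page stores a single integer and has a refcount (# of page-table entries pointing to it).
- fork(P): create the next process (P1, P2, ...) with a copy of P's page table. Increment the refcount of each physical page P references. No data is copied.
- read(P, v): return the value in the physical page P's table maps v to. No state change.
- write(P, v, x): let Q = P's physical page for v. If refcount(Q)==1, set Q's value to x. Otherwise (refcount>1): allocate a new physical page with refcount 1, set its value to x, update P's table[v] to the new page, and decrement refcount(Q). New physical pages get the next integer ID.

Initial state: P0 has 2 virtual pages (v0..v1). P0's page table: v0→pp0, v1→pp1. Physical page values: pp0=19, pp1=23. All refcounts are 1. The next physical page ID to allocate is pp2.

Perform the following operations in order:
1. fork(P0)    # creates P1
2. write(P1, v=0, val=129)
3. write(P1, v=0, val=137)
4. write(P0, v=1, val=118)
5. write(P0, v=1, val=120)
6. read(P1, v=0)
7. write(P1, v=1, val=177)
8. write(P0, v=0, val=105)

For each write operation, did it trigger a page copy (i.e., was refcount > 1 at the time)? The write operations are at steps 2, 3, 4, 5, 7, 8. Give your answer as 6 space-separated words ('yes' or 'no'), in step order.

Op 1: fork(P0) -> P1. 2 ppages; refcounts: pp0:2 pp1:2
Op 2: write(P1, v0, 129). refcount(pp0)=2>1 -> COPY to pp2. 3 ppages; refcounts: pp0:1 pp1:2 pp2:1
Op 3: write(P1, v0, 137). refcount(pp2)=1 -> write in place. 3 ppages; refcounts: pp0:1 pp1:2 pp2:1
Op 4: write(P0, v1, 118). refcount(pp1)=2>1 -> COPY to pp3. 4 ppages; refcounts: pp0:1 pp1:1 pp2:1 pp3:1
Op 5: write(P0, v1, 120). refcount(pp3)=1 -> write in place. 4 ppages; refcounts: pp0:1 pp1:1 pp2:1 pp3:1
Op 6: read(P1, v0) -> 137. No state change.
Op 7: write(P1, v1, 177). refcount(pp1)=1 -> write in place. 4 ppages; refcounts: pp0:1 pp1:1 pp2:1 pp3:1
Op 8: write(P0, v0, 105). refcount(pp0)=1 -> write in place. 4 ppages; refcounts: pp0:1 pp1:1 pp2:1 pp3:1

yes no yes no no no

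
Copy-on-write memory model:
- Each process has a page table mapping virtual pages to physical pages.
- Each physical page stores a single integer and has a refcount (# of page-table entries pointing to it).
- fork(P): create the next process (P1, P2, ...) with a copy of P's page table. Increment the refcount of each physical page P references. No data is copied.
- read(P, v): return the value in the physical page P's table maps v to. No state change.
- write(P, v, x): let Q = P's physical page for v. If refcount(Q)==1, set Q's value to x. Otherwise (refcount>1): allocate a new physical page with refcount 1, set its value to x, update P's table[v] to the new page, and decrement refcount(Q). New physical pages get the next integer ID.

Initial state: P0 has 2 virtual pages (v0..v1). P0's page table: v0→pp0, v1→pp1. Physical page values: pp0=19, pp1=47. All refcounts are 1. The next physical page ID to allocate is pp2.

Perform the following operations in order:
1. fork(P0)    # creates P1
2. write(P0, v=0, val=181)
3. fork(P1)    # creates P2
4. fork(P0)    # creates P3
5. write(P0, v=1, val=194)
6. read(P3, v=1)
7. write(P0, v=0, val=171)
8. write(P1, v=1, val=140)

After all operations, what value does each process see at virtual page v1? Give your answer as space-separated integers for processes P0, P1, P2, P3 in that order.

Op 1: fork(P0) -> P1. 2 ppages; refcounts: pp0:2 pp1:2
Op 2: write(P0, v0, 181). refcount(pp0)=2>1 -> COPY to pp2. 3 ppages; refcounts: pp0:1 pp1:2 pp2:1
Op 3: fork(P1) -> P2. 3 ppages; refcounts: pp0:2 pp1:3 pp2:1
Op 4: fork(P0) -> P3. 3 ppages; refcounts: pp0:2 pp1:4 pp2:2
Op 5: write(P0, v1, 194). refcount(pp1)=4>1 -> COPY to pp3. 4 ppages; refcounts: pp0:2 pp1:3 pp2:2 pp3:1
Op 6: read(P3, v1) -> 47. No state change.
Op 7: write(P0, v0, 171). refcount(pp2)=2>1 -> COPY to pp4. 5 ppages; refcounts: pp0:2 pp1:3 pp2:1 pp3:1 pp4:1
Op 8: write(P1, v1, 140). refcount(pp1)=3>1 -> COPY to pp5. 6 ppages; refcounts: pp0:2 pp1:2 pp2:1 pp3:1 pp4:1 pp5:1
P0: v1 -> pp3 = 194
P1: v1 -> pp5 = 140
P2: v1 -> pp1 = 47
P3: v1 -> pp1 = 47

Answer: 194 140 47 47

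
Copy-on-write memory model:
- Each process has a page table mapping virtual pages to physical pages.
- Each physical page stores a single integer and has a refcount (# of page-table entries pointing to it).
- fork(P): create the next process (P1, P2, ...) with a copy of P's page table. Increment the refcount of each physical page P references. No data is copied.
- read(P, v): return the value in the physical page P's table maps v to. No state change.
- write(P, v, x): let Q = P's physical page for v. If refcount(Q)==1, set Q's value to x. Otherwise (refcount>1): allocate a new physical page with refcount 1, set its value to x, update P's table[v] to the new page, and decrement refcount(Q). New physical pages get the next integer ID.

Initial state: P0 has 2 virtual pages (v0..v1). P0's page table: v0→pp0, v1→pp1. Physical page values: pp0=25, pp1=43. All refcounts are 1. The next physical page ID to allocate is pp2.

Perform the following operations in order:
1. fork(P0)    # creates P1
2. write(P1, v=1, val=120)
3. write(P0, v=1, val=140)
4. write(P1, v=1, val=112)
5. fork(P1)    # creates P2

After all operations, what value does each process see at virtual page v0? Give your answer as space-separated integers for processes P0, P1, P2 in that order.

Op 1: fork(P0) -> P1. 2 ppages; refcounts: pp0:2 pp1:2
Op 2: write(P1, v1, 120). refcount(pp1)=2>1 -> COPY to pp2. 3 ppages; refcounts: pp0:2 pp1:1 pp2:1
Op 3: write(P0, v1, 140). refcount(pp1)=1 -> write in place. 3 ppages; refcounts: pp0:2 pp1:1 pp2:1
Op 4: write(P1, v1, 112). refcount(pp2)=1 -> write in place. 3 ppages; refcounts: pp0:2 pp1:1 pp2:1
Op 5: fork(P1) -> P2. 3 ppages; refcounts: pp0:3 pp1:1 pp2:2
P0: v0 -> pp0 = 25
P1: v0 -> pp0 = 25
P2: v0 -> pp0 = 25

Answer: 25 25 25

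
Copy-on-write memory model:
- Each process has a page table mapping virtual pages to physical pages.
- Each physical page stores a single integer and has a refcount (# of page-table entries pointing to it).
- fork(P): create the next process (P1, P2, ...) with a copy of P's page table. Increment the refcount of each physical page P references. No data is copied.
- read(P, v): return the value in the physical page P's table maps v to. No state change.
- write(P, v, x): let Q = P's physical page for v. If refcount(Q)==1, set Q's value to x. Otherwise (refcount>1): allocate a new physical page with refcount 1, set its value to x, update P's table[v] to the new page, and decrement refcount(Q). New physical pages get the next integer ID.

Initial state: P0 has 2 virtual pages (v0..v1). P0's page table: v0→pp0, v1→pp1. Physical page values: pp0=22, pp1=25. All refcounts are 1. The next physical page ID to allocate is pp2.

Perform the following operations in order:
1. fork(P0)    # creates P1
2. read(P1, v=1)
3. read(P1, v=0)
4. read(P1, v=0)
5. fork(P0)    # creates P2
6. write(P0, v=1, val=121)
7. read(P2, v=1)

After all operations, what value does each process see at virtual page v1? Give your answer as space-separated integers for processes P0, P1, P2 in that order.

Answer: 121 25 25

Derivation:
Op 1: fork(P0) -> P1. 2 ppages; refcounts: pp0:2 pp1:2
Op 2: read(P1, v1) -> 25. No state change.
Op 3: read(P1, v0) -> 22. No state change.
Op 4: read(P1, v0) -> 22. No state change.
Op 5: fork(P0) -> P2. 2 ppages; refcounts: pp0:3 pp1:3
Op 6: write(P0, v1, 121). refcount(pp1)=3>1 -> COPY to pp2. 3 ppages; refcounts: pp0:3 pp1:2 pp2:1
Op 7: read(P2, v1) -> 25. No state change.
P0: v1 -> pp2 = 121
P1: v1 -> pp1 = 25
P2: v1 -> pp1 = 25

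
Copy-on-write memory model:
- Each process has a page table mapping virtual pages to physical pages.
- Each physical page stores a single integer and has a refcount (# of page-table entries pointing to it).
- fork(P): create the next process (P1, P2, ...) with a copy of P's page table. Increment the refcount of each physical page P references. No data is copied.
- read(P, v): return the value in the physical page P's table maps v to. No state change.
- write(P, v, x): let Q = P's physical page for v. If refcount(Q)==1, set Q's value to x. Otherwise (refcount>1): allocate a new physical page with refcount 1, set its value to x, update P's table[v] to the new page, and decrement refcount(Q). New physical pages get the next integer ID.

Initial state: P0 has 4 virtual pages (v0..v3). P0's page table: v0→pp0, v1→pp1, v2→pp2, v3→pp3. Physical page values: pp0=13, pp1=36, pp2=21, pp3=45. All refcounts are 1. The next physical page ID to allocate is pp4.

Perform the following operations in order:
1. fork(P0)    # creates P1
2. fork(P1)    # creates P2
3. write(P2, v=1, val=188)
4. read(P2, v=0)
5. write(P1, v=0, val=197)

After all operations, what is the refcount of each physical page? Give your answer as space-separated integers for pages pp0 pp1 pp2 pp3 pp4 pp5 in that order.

Answer: 2 2 3 3 1 1

Derivation:
Op 1: fork(P0) -> P1. 4 ppages; refcounts: pp0:2 pp1:2 pp2:2 pp3:2
Op 2: fork(P1) -> P2. 4 ppages; refcounts: pp0:3 pp1:3 pp2:3 pp3:3
Op 3: write(P2, v1, 188). refcount(pp1)=3>1 -> COPY to pp4. 5 ppages; refcounts: pp0:3 pp1:2 pp2:3 pp3:3 pp4:1
Op 4: read(P2, v0) -> 13. No state change.
Op 5: write(P1, v0, 197). refcount(pp0)=3>1 -> COPY to pp5. 6 ppages; refcounts: pp0:2 pp1:2 pp2:3 pp3:3 pp4:1 pp5:1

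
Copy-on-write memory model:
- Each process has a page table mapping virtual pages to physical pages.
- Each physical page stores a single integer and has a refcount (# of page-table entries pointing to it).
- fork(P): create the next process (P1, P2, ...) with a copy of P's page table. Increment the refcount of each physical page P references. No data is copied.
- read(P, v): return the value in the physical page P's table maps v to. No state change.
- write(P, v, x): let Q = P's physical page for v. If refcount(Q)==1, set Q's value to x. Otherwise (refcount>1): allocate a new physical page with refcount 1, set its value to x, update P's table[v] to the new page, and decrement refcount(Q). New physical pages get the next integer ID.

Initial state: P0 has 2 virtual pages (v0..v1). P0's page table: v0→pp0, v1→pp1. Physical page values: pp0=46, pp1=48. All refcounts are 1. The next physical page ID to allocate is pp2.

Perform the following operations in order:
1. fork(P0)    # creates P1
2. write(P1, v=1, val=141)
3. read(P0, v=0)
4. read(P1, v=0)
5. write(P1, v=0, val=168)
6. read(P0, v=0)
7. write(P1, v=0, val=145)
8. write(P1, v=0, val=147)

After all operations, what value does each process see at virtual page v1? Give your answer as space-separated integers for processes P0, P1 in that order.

Answer: 48 141

Derivation:
Op 1: fork(P0) -> P1. 2 ppages; refcounts: pp0:2 pp1:2
Op 2: write(P1, v1, 141). refcount(pp1)=2>1 -> COPY to pp2. 3 ppages; refcounts: pp0:2 pp1:1 pp2:1
Op 3: read(P0, v0) -> 46. No state change.
Op 4: read(P1, v0) -> 46. No state change.
Op 5: write(P1, v0, 168). refcount(pp0)=2>1 -> COPY to pp3. 4 ppages; refcounts: pp0:1 pp1:1 pp2:1 pp3:1
Op 6: read(P0, v0) -> 46. No state change.
Op 7: write(P1, v0, 145). refcount(pp3)=1 -> write in place. 4 ppages; refcounts: pp0:1 pp1:1 pp2:1 pp3:1
Op 8: write(P1, v0, 147). refcount(pp3)=1 -> write in place. 4 ppages; refcounts: pp0:1 pp1:1 pp2:1 pp3:1
P0: v1 -> pp1 = 48
P1: v1 -> pp2 = 141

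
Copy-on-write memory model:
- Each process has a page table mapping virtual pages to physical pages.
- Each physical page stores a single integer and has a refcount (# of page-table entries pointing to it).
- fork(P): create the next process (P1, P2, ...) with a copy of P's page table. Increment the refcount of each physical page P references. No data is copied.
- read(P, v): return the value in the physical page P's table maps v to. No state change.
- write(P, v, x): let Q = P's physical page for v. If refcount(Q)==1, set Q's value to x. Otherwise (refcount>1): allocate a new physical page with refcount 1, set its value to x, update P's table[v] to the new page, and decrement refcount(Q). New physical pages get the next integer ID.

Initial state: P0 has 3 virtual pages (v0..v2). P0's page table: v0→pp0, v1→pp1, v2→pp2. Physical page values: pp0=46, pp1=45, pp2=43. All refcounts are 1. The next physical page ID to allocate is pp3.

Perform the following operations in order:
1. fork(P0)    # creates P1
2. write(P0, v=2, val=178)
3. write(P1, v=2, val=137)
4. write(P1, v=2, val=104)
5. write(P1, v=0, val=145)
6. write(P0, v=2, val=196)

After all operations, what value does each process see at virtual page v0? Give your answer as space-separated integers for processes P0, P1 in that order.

Op 1: fork(P0) -> P1. 3 ppages; refcounts: pp0:2 pp1:2 pp2:2
Op 2: write(P0, v2, 178). refcount(pp2)=2>1 -> COPY to pp3. 4 ppages; refcounts: pp0:2 pp1:2 pp2:1 pp3:1
Op 3: write(P1, v2, 137). refcount(pp2)=1 -> write in place. 4 ppages; refcounts: pp0:2 pp1:2 pp2:1 pp3:1
Op 4: write(P1, v2, 104). refcount(pp2)=1 -> write in place. 4 ppages; refcounts: pp0:2 pp1:2 pp2:1 pp3:1
Op 5: write(P1, v0, 145). refcount(pp0)=2>1 -> COPY to pp4. 5 ppages; refcounts: pp0:1 pp1:2 pp2:1 pp3:1 pp4:1
Op 6: write(P0, v2, 196). refcount(pp3)=1 -> write in place. 5 ppages; refcounts: pp0:1 pp1:2 pp2:1 pp3:1 pp4:1
P0: v0 -> pp0 = 46
P1: v0 -> pp4 = 145

Answer: 46 145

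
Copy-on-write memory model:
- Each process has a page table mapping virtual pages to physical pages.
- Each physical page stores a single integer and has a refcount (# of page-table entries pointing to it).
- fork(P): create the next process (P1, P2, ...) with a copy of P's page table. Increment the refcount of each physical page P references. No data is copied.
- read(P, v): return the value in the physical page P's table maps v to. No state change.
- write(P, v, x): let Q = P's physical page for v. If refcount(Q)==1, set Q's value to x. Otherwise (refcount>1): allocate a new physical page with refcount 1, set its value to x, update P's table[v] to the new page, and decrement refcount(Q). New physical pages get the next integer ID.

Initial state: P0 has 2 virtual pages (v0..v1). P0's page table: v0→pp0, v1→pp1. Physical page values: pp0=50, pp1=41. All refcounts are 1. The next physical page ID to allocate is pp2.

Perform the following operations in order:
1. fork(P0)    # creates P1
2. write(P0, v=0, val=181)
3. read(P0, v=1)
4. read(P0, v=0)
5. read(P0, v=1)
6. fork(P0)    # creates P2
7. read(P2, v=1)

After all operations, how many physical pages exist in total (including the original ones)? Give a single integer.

Answer: 3

Derivation:
Op 1: fork(P0) -> P1. 2 ppages; refcounts: pp0:2 pp1:2
Op 2: write(P0, v0, 181). refcount(pp0)=2>1 -> COPY to pp2. 3 ppages; refcounts: pp0:1 pp1:2 pp2:1
Op 3: read(P0, v1) -> 41. No state change.
Op 4: read(P0, v0) -> 181. No state change.
Op 5: read(P0, v1) -> 41. No state change.
Op 6: fork(P0) -> P2. 3 ppages; refcounts: pp0:1 pp1:3 pp2:2
Op 7: read(P2, v1) -> 41. No state change.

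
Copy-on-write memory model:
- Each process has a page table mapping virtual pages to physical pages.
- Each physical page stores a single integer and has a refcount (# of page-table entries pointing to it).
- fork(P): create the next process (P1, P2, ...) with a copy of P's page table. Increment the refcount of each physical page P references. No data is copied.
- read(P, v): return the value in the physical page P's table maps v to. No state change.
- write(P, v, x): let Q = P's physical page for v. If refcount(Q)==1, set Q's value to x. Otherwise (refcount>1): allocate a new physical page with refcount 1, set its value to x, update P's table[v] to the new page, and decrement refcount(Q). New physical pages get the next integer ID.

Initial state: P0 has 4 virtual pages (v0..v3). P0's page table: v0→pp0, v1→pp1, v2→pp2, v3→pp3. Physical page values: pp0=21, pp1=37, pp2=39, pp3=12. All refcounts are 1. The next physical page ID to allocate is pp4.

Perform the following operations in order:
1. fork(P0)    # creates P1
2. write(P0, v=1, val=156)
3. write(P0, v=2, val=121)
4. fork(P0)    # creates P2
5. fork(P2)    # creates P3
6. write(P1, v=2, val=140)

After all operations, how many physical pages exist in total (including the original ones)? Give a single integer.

Answer: 6

Derivation:
Op 1: fork(P0) -> P1. 4 ppages; refcounts: pp0:2 pp1:2 pp2:2 pp3:2
Op 2: write(P0, v1, 156). refcount(pp1)=2>1 -> COPY to pp4. 5 ppages; refcounts: pp0:2 pp1:1 pp2:2 pp3:2 pp4:1
Op 3: write(P0, v2, 121). refcount(pp2)=2>1 -> COPY to pp5. 6 ppages; refcounts: pp0:2 pp1:1 pp2:1 pp3:2 pp4:1 pp5:1
Op 4: fork(P0) -> P2. 6 ppages; refcounts: pp0:3 pp1:1 pp2:1 pp3:3 pp4:2 pp5:2
Op 5: fork(P2) -> P3. 6 ppages; refcounts: pp0:4 pp1:1 pp2:1 pp3:4 pp4:3 pp5:3
Op 6: write(P1, v2, 140). refcount(pp2)=1 -> write in place. 6 ppages; refcounts: pp0:4 pp1:1 pp2:1 pp3:4 pp4:3 pp5:3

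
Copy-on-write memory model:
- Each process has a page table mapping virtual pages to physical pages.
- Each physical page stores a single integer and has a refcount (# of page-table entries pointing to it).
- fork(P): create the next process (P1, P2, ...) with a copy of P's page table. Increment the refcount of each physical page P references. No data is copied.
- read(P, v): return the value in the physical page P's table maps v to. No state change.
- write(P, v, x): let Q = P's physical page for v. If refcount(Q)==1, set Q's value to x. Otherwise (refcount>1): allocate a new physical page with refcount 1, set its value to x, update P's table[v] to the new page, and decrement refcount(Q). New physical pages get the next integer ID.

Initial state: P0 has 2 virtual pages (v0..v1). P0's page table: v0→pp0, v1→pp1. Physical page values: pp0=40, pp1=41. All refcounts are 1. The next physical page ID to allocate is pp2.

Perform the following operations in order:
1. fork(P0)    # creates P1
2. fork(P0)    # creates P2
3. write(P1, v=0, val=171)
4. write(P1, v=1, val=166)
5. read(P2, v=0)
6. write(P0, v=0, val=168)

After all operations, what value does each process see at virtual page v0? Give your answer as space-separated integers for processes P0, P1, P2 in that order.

Answer: 168 171 40

Derivation:
Op 1: fork(P0) -> P1. 2 ppages; refcounts: pp0:2 pp1:2
Op 2: fork(P0) -> P2. 2 ppages; refcounts: pp0:3 pp1:3
Op 3: write(P1, v0, 171). refcount(pp0)=3>1 -> COPY to pp2. 3 ppages; refcounts: pp0:2 pp1:3 pp2:1
Op 4: write(P1, v1, 166). refcount(pp1)=3>1 -> COPY to pp3. 4 ppages; refcounts: pp0:2 pp1:2 pp2:1 pp3:1
Op 5: read(P2, v0) -> 40. No state change.
Op 6: write(P0, v0, 168). refcount(pp0)=2>1 -> COPY to pp4. 5 ppages; refcounts: pp0:1 pp1:2 pp2:1 pp3:1 pp4:1
P0: v0 -> pp4 = 168
P1: v0 -> pp2 = 171
P2: v0 -> pp0 = 40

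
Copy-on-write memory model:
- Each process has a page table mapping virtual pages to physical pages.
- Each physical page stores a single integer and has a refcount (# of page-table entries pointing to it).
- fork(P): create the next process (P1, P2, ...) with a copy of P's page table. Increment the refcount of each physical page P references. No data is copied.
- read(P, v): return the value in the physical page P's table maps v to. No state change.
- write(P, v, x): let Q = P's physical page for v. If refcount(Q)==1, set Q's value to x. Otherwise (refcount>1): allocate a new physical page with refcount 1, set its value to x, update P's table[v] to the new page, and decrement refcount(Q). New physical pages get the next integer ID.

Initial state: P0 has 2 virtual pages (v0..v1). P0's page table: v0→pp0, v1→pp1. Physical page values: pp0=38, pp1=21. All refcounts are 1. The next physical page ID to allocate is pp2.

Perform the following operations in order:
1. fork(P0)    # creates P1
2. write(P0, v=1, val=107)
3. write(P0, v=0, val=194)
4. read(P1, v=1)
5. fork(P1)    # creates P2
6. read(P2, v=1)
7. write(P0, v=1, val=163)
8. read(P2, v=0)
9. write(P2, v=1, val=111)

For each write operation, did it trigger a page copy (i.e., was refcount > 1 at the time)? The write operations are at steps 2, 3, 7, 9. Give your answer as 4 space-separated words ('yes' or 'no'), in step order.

Op 1: fork(P0) -> P1. 2 ppages; refcounts: pp0:2 pp1:2
Op 2: write(P0, v1, 107). refcount(pp1)=2>1 -> COPY to pp2. 3 ppages; refcounts: pp0:2 pp1:1 pp2:1
Op 3: write(P0, v0, 194). refcount(pp0)=2>1 -> COPY to pp3. 4 ppages; refcounts: pp0:1 pp1:1 pp2:1 pp3:1
Op 4: read(P1, v1) -> 21. No state change.
Op 5: fork(P1) -> P2. 4 ppages; refcounts: pp0:2 pp1:2 pp2:1 pp3:1
Op 6: read(P2, v1) -> 21. No state change.
Op 7: write(P0, v1, 163). refcount(pp2)=1 -> write in place. 4 ppages; refcounts: pp0:2 pp1:2 pp2:1 pp3:1
Op 8: read(P2, v0) -> 38. No state change.
Op 9: write(P2, v1, 111). refcount(pp1)=2>1 -> COPY to pp4. 5 ppages; refcounts: pp0:2 pp1:1 pp2:1 pp3:1 pp4:1

yes yes no yes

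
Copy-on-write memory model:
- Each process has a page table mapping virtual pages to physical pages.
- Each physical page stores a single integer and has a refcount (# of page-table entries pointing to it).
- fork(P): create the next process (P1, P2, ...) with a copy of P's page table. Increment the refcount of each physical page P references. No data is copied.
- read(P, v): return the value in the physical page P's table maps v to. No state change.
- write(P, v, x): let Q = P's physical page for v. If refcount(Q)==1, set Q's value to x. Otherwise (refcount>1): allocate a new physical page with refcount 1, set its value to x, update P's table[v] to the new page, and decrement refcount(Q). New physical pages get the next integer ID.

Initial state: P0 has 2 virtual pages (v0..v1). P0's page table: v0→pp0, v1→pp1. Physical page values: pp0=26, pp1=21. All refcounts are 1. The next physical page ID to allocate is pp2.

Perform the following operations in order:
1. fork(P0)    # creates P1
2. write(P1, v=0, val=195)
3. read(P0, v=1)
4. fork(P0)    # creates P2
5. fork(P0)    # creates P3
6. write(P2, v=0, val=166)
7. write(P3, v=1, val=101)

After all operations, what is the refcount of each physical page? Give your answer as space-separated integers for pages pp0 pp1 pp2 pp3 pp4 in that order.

Answer: 2 3 1 1 1

Derivation:
Op 1: fork(P0) -> P1. 2 ppages; refcounts: pp0:2 pp1:2
Op 2: write(P1, v0, 195). refcount(pp0)=2>1 -> COPY to pp2. 3 ppages; refcounts: pp0:1 pp1:2 pp2:1
Op 3: read(P0, v1) -> 21. No state change.
Op 4: fork(P0) -> P2. 3 ppages; refcounts: pp0:2 pp1:3 pp2:1
Op 5: fork(P0) -> P3. 3 ppages; refcounts: pp0:3 pp1:4 pp2:1
Op 6: write(P2, v0, 166). refcount(pp0)=3>1 -> COPY to pp3. 4 ppages; refcounts: pp0:2 pp1:4 pp2:1 pp3:1
Op 7: write(P3, v1, 101). refcount(pp1)=4>1 -> COPY to pp4. 5 ppages; refcounts: pp0:2 pp1:3 pp2:1 pp3:1 pp4:1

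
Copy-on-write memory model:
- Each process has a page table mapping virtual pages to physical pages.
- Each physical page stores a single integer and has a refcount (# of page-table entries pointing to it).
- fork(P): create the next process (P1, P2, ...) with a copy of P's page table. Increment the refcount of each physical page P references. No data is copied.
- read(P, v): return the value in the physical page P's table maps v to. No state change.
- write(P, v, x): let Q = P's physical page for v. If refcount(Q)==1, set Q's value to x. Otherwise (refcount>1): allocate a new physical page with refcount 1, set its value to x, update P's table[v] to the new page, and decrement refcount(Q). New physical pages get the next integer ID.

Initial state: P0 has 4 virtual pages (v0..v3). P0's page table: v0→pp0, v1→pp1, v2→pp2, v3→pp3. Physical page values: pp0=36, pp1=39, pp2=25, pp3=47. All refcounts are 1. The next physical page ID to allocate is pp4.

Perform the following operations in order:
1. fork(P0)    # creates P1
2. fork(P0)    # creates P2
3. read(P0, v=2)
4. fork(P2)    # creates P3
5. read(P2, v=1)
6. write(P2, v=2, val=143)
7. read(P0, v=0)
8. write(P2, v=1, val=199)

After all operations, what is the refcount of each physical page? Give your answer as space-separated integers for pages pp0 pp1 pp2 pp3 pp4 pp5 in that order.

Op 1: fork(P0) -> P1. 4 ppages; refcounts: pp0:2 pp1:2 pp2:2 pp3:2
Op 2: fork(P0) -> P2. 4 ppages; refcounts: pp0:3 pp1:3 pp2:3 pp3:3
Op 3: read(P0, v2) -> 25. No state change.
Op 4: fork(P2) -> P3. 4 ppages; refcounts: pp0:4 pp1:4 pp2:4 pp3:4
Op 5: read(P2, v1) -> 39. No state change.
Op 6: write(P2, v2, 143). refcount(pp2)=4>1 -> COPY to pp4. 5 ppages; refcounts: pp0:4 pp1:4 pp2:3 pp3:4 pp4:1
Op 7: read(P0, v0) -> 36. No state change.
Op 8: write(P2, v1, 199). refcount(pp1)=4>1 -> COPY to pp5. 6 ppages; refcounts: pp0:4 pp1:3 pp2:3 pp3:4 pp4:1 pp5:1

Answer: 4 3 3 4 1 1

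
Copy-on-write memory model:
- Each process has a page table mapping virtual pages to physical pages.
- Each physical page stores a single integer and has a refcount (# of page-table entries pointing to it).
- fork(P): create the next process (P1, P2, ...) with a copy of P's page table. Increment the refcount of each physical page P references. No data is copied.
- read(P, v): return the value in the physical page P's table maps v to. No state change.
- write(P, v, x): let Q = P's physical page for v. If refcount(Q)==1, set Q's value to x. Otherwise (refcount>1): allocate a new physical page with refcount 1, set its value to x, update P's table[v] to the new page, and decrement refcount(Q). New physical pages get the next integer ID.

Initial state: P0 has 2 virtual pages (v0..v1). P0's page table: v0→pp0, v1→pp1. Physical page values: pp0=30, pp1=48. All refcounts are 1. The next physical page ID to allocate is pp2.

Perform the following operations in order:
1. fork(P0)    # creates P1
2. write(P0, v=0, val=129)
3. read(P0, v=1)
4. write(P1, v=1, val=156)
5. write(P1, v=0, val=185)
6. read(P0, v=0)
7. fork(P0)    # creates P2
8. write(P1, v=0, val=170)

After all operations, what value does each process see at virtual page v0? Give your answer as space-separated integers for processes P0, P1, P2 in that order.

Answer: 129 170 129

Derivation:
Op 1: fork(P0) -> P1. 2 ppages; refcounts: pp0:2 pp1:2
Op 2: write(P0, v0, 129). refcount(pp0)=2>1 -> COPY to pp2. 3 ppages; refcounts: pp0:1 pp1:2 pp2:1
Op 3: read(P0, v1) -> 48. No state change.
Op 4: write(P1, v1, 156). refcount(pp1)=2>1 -> COPY to pp3. 4 ppages; refcounts: pp0:1 pp1:1 pp2:1 pp3:1
Op 5: write(P1, v0, 185). refcount(pp0)=1 -> write in place. 4 ppages; refcounts: pp0:1 pp1:1 pp2:1 pp3:1
Op 6: read(P0, v0) -> 129. No state change.
Op 7: fork(P0) -> P2. 4 ppages; refcounts: pp0:1 pp1:2 pp2:2 pp3:1
Op 8: write(P1, v0, 170). refcount(pp0)=1 -> write in place. 4 ppages; refcounts: pp0:1 pp1:2 pp2:2 pp3:1
P0: v0 -> pp2 = 129
P1: v0 -> pp0 = 170
P2: v0 -> pp2 = 129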